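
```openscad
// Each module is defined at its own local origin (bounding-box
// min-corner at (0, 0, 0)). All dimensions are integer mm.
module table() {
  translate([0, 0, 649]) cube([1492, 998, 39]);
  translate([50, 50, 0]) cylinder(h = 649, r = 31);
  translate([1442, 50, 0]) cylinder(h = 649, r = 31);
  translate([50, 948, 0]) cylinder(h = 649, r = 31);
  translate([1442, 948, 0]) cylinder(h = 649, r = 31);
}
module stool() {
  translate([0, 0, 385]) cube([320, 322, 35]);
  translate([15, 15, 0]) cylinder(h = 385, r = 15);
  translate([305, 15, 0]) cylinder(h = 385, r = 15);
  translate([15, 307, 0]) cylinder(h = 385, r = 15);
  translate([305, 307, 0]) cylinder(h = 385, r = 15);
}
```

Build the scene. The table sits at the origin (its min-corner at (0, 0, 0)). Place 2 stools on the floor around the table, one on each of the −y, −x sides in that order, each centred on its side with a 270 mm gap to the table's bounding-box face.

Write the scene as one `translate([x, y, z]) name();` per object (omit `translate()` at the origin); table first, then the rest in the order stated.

table();
translate([586, -592, 0]) stool();
translate([-590, 338, 0]) stool();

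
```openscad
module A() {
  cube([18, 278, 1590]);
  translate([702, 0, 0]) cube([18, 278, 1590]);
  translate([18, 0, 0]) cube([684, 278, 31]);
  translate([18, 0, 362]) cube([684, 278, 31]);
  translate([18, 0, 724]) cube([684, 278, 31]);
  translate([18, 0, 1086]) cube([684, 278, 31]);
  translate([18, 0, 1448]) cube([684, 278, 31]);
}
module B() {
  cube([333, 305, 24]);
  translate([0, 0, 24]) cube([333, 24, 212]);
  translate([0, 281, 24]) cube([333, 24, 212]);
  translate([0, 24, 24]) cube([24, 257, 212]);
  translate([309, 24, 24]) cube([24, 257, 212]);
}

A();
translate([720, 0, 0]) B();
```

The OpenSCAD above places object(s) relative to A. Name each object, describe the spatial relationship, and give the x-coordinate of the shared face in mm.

A is a bookshelf. B is an open box. The open box is against the bookshelf's +x side, with their −y faces flush. The x-coordinate of the shared face is 720 mm.

The bookshelf's +x face and the open box's −x face are both at x = 720 mm.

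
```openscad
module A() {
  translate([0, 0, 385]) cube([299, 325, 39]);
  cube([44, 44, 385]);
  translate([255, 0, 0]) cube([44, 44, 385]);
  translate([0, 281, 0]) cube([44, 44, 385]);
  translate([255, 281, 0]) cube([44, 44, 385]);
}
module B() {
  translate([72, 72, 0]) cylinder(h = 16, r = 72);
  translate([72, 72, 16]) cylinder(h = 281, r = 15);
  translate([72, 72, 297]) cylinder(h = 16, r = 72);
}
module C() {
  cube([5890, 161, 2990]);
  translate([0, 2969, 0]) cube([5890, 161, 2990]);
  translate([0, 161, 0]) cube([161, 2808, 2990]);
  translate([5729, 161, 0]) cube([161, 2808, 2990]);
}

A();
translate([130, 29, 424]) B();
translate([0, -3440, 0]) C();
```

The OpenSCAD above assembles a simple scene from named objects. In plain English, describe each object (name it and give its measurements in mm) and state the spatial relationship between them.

A is a four-legged stool. The seat is a 299×325×39 mm slab whose top surface is at z = 424 mm; four square legs, each 44×44 mm in cross-section, run from the floor (z = 0) to the underside of the seat, each flush with a corner of the seat.

B is a spool: two coaxial disc flanges of radius 72 mm and thickness 16 mm, joined by a core cylinder of radius 15 mm and height 281 mm. The lower flange rests on z = 0 and the three cylinders share a vertical axis.

C is the wall frame of a small rectangular building: four walls, each 2990 mm tall and 161 mm thick, enclosing a footprint 5890 mm (x) by 3130 mm (y) outside-to-outside, with no floor or roof. The front and back walls (the −y and +y sides) span the full width; the two side walls fit between them.

The spool is on top of the stool. The house frame is on the floor beside the stool on its −y side.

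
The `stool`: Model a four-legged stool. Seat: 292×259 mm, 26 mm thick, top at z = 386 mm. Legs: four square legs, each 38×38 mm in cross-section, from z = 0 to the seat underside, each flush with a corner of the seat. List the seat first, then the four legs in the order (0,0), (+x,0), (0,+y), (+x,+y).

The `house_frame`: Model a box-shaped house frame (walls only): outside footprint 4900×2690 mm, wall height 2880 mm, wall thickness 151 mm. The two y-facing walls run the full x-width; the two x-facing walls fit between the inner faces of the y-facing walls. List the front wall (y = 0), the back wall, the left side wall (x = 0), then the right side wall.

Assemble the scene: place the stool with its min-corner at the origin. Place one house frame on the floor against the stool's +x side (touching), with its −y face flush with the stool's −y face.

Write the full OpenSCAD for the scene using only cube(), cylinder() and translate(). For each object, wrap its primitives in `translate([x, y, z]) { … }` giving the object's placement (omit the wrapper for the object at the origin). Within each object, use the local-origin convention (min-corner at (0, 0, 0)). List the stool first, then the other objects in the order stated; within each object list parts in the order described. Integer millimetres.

translate([0, 0, 360]) cube([292, 259, 26]);
cube([38, 38, 360]);
translate([254, 0, 0]) cube([38, 38, 360]);
translate([0, 221, 0]) cube([38, 38, 360]);
translate([254, 221, 0]) cube([38, 38, 360]);
translate([292, 0, 0]) {
  cube([4900, 151, 2880]);
  translate([0, 2539, 0]) cube([4900, 151, 2880]);
  translate([0, 151, 0]) cube([151, 2388, 2880]);
  translate([4749, 151, 0]) cube([151, 2388, 2880]);
}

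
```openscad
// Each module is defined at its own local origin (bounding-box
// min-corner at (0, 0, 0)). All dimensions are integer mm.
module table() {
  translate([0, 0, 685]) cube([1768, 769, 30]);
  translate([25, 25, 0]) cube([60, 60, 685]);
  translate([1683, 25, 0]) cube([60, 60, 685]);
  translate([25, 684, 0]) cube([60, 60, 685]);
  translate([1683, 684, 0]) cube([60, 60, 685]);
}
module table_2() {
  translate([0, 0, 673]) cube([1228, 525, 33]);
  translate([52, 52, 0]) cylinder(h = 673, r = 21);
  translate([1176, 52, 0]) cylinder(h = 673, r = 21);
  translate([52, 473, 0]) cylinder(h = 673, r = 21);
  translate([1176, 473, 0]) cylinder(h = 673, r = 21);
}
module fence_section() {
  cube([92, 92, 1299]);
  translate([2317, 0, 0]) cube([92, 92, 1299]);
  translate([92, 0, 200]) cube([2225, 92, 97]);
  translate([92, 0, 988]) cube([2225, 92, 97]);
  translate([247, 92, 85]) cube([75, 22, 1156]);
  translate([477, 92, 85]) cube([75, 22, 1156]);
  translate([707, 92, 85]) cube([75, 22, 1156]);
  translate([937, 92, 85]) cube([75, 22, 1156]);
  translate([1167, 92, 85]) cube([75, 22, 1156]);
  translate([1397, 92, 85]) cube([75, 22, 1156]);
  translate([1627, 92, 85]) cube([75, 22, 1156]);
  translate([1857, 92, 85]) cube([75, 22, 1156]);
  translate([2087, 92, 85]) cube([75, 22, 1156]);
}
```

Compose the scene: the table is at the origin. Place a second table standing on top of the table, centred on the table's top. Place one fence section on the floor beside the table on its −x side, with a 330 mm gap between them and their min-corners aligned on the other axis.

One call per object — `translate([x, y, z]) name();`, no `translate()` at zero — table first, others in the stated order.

table();
translate([270, 122, 715]) table_2();
translate([-2739, 0, 0]) fence_section();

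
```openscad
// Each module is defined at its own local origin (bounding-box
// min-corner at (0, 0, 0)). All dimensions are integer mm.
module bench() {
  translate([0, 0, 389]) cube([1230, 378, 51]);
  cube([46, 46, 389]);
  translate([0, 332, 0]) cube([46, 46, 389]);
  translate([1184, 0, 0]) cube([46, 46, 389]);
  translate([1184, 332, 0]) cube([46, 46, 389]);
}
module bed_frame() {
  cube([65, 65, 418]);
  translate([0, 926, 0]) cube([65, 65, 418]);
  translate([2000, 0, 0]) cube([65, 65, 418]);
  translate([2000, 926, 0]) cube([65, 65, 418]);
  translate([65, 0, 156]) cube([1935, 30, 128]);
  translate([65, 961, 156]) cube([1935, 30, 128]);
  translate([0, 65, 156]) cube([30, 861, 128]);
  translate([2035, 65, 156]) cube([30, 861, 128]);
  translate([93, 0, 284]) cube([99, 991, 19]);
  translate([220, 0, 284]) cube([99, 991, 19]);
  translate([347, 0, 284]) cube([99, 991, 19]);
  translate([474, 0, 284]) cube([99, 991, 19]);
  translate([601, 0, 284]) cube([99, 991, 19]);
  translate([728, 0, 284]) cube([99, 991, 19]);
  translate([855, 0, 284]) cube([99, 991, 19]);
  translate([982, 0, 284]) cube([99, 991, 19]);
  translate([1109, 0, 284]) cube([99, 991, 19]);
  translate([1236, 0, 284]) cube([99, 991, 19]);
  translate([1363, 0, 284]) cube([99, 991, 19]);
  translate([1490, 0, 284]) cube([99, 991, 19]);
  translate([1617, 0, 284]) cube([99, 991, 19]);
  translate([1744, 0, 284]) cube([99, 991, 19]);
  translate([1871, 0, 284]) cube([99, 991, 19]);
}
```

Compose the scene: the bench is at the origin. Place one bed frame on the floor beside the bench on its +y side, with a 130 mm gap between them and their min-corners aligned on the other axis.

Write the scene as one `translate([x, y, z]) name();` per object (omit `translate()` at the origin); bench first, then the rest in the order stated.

bench();
translate([0, 508, 0]) bed_frame();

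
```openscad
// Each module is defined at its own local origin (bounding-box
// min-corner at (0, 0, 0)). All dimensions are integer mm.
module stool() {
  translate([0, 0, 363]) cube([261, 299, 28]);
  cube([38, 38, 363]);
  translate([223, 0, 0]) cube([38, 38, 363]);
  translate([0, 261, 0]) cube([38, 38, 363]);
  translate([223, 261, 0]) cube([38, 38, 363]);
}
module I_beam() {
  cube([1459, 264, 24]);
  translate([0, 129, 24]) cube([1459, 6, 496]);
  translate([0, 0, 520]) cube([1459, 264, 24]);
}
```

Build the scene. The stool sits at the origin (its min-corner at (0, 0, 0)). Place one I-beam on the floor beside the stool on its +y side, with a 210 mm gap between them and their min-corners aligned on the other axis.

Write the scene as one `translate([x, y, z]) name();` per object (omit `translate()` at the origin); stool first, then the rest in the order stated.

stool();
translate([0, 509, 0]) I_beam();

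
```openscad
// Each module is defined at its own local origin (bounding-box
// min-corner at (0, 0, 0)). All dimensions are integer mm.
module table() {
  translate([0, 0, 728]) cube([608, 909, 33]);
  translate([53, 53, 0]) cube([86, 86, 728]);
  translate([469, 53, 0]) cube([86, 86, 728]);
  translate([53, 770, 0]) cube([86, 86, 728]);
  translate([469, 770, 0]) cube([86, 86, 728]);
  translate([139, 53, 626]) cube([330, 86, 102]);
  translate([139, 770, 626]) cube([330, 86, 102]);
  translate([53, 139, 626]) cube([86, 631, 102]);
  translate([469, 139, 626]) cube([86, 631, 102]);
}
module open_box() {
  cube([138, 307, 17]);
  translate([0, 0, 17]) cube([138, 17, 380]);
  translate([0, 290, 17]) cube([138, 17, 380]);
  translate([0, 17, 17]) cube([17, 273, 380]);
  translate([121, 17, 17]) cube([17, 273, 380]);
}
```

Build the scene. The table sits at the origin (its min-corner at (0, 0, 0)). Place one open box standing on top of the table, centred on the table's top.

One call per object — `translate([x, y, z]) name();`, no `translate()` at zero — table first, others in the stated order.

table();
translate([235, 301, 761]) open_box();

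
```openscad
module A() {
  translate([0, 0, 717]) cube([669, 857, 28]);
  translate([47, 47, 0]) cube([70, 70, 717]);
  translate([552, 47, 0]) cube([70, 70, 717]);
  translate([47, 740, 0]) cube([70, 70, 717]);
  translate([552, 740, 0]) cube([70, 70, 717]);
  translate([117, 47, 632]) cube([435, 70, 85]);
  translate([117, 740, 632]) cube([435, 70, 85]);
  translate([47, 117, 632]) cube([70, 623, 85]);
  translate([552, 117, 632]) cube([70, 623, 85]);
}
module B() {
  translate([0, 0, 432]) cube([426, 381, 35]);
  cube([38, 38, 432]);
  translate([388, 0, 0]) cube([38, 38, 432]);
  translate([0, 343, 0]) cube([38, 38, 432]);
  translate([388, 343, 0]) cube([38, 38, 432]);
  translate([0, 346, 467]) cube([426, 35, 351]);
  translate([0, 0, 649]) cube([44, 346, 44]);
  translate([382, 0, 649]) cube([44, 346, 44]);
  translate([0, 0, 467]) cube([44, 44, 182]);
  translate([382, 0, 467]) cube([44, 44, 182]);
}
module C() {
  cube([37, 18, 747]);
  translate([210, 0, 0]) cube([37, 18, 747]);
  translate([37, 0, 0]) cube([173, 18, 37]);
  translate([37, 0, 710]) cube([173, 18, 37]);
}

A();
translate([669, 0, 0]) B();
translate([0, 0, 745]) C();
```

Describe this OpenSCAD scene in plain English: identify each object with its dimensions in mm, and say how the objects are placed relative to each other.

A is a rectangular dining table. The top is 669×857×28 mm with its upper surface at z = 745 mm. It stands on four 70×70 mm square legs, each inset 47 mm from the nearest pair of top edges, running from the floor to the underside of the top. Four apron rails, 70 mm thick and 85 mm tall, run between adjacent legs with their top edges flush with the underside of the top and their outer faces flush with the legs' outer faces.

B is a chair: 426×381 mm seat, 35 mm thick, top at z = 467 mm, on four 38 mm square corner legs flush with the seat edges. A 35 mm thick backrest slab spans the full seat width, extending 351 mm above the seat top, its back face flush with the seat's +y edge. Two armrests of 44×44 mm section run along each side from the seat's front edge to the front of the backrest, top faces 226 mm above the seat top and outer faces flush with the seat's x-edges; a 44×44 mm post under the front of each armrest stands on the seat at the front corner.

C is a picture frame with a 173×673 mm rectangular opening (x by z) and a uniform 37 mm border on every side. Frame depth is 18 mm along y. It is built from two vertical stiles running the full outside height and two horizontal rails spanning the gap between the stiles.

The chair is against the table's +x side, with their −y faces flush. The picture frame is on top of the table.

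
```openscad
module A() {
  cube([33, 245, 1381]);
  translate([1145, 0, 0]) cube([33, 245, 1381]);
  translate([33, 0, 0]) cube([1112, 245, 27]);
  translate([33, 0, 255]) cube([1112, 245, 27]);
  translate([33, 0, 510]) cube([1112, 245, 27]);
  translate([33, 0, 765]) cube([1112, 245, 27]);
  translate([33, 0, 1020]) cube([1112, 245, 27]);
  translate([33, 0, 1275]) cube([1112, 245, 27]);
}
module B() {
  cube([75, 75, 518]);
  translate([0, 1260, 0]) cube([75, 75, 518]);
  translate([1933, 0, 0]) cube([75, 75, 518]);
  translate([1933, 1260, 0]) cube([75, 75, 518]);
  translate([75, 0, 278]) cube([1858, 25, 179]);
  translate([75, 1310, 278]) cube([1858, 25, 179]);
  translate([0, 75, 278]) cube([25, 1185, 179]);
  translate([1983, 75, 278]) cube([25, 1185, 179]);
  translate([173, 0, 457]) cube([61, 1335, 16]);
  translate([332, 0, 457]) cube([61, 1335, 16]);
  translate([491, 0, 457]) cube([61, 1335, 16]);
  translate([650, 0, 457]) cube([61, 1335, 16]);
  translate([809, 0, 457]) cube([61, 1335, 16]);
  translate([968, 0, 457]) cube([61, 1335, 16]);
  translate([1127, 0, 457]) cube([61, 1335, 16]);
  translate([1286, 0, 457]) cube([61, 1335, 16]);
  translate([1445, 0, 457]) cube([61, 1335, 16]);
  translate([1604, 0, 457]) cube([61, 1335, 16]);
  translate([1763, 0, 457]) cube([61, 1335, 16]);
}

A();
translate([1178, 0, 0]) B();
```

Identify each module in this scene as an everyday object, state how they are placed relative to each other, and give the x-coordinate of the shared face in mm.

The bookshelf's +x face and the bed frame's −x face are both at x = 1178 mm.

A is a bookshelf. B is a bed frame. The bed frame is against the bookshelf's +x side, with their −y faces flush. The x-coordinate of the shared face is 1178 mm.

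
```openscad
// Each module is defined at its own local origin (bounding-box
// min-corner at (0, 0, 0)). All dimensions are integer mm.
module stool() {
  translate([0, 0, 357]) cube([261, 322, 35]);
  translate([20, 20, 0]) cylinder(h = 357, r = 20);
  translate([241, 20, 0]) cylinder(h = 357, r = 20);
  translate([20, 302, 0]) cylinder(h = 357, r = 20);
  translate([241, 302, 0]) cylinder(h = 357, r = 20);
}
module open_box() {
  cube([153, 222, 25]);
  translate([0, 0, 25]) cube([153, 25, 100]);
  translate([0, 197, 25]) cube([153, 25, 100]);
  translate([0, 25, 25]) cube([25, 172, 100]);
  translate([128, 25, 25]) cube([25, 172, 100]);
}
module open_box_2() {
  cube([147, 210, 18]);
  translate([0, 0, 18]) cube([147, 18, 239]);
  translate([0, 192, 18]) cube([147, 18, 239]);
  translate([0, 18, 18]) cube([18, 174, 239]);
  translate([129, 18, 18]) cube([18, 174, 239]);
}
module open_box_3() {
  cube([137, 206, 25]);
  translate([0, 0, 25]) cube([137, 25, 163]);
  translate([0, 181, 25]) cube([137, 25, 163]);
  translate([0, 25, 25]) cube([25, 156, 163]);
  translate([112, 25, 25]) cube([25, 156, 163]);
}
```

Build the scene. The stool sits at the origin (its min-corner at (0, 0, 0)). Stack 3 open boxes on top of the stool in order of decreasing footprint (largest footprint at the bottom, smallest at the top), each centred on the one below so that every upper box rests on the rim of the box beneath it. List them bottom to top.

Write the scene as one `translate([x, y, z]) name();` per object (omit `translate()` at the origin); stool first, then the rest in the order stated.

stool();
translate([54, 50, 392]) open_box();
translate([57, 56, 517]) open_box_2();
translate([62, 58, 774]) open_box_3();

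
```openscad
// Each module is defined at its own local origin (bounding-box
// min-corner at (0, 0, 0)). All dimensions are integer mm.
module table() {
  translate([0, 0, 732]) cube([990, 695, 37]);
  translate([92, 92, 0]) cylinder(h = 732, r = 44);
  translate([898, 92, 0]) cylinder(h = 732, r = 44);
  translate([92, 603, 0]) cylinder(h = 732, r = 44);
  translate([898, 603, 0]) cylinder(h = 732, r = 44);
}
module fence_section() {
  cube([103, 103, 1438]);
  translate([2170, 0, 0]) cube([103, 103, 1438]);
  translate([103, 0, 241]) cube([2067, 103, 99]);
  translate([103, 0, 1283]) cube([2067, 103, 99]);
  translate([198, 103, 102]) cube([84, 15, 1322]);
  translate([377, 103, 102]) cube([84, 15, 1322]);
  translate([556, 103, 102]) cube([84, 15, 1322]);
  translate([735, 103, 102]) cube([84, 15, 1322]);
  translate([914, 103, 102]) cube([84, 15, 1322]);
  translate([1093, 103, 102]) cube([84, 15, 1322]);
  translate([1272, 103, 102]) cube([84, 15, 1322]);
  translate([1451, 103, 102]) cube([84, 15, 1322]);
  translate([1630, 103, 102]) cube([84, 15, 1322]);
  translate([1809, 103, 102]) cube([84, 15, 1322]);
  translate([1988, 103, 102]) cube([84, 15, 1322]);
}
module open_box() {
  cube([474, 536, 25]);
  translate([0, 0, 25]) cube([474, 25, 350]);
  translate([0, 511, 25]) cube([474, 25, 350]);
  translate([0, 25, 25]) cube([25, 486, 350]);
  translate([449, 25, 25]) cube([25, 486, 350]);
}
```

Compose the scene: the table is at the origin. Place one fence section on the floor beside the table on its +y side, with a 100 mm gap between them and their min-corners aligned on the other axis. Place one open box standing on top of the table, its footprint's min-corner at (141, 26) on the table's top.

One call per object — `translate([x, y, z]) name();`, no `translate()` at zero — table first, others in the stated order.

table();
translate([0, 795, 0]) fence_section();
translate([141, 26, 769]) open_box();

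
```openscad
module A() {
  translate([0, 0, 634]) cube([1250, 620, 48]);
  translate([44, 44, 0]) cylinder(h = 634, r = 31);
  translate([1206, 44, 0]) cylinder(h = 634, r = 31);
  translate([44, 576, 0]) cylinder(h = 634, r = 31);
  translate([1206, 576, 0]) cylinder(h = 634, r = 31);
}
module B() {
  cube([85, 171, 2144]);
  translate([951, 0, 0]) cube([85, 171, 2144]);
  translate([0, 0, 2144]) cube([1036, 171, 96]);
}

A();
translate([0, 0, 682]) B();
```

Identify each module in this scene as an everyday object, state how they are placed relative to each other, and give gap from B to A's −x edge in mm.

A is a table. B is a door frame. The door frame is on top of the table. The gap from the door frame to the table's −x edge is 0 mm.

The door frame's min-x is at 0; the table's min-x is 0; gap = 0 mm.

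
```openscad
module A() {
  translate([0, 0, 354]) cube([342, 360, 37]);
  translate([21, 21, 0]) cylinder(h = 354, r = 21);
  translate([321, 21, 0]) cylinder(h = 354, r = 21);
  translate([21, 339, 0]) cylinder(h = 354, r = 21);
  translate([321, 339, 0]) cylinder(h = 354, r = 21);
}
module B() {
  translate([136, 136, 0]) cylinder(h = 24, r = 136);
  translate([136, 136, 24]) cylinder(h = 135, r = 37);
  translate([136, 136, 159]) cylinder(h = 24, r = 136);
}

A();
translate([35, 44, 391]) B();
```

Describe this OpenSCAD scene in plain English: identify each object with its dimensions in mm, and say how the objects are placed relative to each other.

A is a simple wooden stool: a rectangular seat 342 mm (x) by 360 mm (y), 37 mm thick, top face at z = 391 mm, on four round legs, each 42 mm in diameter. The legs rest on z = 0, each leg's axis is inset half a diameter from the nearest pair of seat edges (so the leg's bounding box is flush with the corner).

B is a spool: two coaxial disc flanges of radius 136 mm and thickness 24 mm, joined by a core cylinder of radius 37 mm and height 135 mm. The lower flange rests on z = 0 and the three cylinders share a vertical axis.

The spool is on top of the stool, centred.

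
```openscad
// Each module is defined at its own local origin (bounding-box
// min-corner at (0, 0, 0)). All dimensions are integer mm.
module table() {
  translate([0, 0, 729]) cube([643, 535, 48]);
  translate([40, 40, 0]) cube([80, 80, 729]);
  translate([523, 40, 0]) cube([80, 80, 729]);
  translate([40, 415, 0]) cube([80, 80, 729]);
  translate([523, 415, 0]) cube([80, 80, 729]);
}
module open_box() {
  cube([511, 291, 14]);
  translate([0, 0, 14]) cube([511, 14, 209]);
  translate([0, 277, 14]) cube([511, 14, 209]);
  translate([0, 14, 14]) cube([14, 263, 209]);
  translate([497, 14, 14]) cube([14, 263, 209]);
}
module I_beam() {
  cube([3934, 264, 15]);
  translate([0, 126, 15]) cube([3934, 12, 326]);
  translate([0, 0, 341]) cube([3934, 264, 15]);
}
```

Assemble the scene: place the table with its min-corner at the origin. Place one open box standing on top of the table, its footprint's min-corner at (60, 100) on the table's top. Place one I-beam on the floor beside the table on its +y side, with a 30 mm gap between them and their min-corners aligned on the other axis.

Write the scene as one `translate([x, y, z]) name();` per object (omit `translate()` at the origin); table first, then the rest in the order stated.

table();
translate([60, 100, 777]) open_box();
translate([0, 565, 0]) I_beam();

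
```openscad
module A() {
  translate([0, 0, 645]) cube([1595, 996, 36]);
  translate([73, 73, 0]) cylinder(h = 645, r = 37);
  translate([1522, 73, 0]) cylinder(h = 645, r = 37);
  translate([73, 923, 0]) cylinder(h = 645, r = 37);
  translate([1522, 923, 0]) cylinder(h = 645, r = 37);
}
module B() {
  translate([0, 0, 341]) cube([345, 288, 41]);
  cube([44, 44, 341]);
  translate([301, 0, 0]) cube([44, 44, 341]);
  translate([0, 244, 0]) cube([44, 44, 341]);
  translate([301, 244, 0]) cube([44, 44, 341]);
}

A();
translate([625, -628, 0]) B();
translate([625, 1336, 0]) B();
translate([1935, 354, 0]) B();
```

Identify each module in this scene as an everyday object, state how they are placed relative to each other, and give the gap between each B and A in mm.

Each stool's nearest face is 340 mm from the table's bounding box.

A is a table. B is a stool. Three stools sit around the table at the −y, +y, +x sides. The gap between each stool and the table is 340 mm.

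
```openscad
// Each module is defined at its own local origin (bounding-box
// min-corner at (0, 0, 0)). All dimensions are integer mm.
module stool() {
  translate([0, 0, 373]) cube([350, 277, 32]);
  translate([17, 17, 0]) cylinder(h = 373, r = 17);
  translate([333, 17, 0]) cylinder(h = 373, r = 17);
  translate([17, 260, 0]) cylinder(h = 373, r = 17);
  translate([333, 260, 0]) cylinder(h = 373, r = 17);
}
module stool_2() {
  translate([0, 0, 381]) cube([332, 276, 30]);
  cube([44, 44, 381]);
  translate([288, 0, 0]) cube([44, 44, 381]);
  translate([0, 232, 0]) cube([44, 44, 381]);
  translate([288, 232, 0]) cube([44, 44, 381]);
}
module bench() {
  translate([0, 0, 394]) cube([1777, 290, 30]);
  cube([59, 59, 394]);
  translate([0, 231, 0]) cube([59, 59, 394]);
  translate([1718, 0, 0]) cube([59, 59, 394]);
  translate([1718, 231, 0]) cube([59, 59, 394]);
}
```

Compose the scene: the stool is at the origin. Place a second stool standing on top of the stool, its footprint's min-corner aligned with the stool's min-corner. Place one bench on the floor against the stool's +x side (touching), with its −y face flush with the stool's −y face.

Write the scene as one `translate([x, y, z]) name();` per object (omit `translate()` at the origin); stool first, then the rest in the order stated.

stool();
translate([0, 0, 405]) stool_2();
translate([350, 0, 0]) bench();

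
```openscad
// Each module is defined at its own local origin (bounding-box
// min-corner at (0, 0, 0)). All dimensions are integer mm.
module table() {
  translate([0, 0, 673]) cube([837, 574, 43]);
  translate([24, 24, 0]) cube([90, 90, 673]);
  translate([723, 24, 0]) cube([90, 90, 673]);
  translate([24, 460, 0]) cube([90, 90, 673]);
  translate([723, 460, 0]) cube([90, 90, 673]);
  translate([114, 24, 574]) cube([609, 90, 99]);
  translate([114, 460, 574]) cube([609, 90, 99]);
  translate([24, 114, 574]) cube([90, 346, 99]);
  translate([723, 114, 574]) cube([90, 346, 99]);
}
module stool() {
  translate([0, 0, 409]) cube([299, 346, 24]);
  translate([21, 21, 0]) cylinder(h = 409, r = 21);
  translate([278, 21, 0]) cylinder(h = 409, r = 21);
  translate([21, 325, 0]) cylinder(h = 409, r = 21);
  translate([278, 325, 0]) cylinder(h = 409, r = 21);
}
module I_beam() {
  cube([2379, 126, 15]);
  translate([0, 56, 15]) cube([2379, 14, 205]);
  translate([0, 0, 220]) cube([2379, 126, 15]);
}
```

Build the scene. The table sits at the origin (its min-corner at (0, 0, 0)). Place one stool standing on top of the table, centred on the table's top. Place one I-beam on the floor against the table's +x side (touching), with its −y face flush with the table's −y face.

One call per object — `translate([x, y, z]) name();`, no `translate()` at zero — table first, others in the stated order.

table();
translate([269, 114, 716]) stool();
translate([837, 0, 0]) I_beam();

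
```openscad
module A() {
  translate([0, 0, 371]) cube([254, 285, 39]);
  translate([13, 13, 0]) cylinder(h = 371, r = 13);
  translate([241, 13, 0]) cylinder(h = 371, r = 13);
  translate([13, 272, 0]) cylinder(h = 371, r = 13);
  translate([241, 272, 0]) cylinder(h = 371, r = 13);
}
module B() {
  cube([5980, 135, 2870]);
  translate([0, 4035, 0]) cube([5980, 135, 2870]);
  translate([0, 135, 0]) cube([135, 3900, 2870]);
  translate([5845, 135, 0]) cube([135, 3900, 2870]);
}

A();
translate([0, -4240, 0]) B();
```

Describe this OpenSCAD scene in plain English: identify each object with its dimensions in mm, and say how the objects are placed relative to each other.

A is a four-legged stool. The seat is a 254×285×39 mm slab whose top surface is at z = 410 mm; four round legs, each 26 mm in diameter, run from the floor (z = 0) to the underside of the seat, each leg's axis is inset half a diameter from the nearest pair of seat edges (so the leg's bounding box is flush with the corner).

B is a box-shaped house frame (walls only): outside footprint 5980×4170 mm, wall height 2870 mm, wall thickness 135 mm. The two y-facing walls run the full x-width; the two x-facing walls fit between the inner faces of the y-facing walls.

The house frame is on the floor beside the stool on its −y side.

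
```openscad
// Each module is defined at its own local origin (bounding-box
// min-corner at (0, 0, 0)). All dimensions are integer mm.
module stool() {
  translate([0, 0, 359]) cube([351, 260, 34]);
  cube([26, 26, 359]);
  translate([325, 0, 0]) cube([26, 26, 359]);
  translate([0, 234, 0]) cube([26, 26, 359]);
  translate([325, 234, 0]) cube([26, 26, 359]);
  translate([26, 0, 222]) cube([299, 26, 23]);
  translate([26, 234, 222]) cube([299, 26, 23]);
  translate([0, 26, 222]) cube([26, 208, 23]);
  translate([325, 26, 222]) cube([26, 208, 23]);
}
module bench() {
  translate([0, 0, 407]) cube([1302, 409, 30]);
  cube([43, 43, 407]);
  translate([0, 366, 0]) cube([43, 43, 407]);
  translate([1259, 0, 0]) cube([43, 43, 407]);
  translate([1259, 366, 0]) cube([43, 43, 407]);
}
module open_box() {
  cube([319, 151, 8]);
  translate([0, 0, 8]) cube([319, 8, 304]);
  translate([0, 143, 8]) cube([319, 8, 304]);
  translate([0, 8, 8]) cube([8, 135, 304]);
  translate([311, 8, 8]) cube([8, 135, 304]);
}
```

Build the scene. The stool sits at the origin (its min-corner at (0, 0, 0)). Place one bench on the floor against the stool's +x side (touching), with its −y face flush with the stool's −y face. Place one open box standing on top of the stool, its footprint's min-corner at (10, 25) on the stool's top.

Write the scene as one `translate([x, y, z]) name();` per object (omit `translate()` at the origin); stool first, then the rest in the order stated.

stool();
translate([351, 0, 0]) bench();
translate([10, 25, 393]) open_box();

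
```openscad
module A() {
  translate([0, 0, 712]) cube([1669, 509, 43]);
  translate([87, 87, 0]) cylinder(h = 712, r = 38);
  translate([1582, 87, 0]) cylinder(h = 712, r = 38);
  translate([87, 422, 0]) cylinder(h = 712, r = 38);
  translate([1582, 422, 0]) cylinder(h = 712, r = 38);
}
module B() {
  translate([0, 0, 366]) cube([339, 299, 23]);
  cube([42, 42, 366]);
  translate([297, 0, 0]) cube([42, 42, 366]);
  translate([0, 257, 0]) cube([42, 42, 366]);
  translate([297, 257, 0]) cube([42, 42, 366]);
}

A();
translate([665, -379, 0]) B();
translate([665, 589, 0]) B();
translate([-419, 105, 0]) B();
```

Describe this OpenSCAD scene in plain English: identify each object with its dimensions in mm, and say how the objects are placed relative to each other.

A is a table: top 1669 mm (x) × 509 mm (y), 43 mm thick, upper face at z = 755 mm, on four round legs of 76 mm diameter, each leg's bounding box inset 49 mm from the nearest pair of top edges, running from z = 0 to the bottom of the top.

B is a simple wooden stool: a rectangular seat 339 mm (x) by 299 mm (y), 23 mm thick, top face at z = 389 mm, on four square legs, each 42×42 mm in cross-section. The legs rest on z = 0, each flush with a corner of the seat.

Three stools sit around the table at the −y, +y, −x sides.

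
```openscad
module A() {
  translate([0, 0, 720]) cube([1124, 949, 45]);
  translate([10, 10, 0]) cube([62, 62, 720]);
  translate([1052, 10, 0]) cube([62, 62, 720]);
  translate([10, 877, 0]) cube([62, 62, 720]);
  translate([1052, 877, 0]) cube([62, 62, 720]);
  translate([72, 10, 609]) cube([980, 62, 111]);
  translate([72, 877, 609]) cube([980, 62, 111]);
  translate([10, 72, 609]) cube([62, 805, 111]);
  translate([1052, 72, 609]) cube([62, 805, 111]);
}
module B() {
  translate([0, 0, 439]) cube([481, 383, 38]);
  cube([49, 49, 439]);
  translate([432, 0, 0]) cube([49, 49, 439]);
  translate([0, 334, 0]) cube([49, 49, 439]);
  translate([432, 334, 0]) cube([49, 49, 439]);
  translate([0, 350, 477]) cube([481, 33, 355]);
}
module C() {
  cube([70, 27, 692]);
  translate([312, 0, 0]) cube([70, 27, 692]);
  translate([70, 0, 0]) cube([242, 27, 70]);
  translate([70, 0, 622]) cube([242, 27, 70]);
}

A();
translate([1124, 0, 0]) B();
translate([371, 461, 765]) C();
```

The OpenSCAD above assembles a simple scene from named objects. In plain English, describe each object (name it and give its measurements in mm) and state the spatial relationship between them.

A is a table with a 1124×949 mm rectangular top, 45 mm thick, top surface at z = 765 mm, supported by four 62×62 mm square legs, each inset 10 mm from the nearest pair of top edges, running from the floor. Four apron rails, 62 mm thick and 111 mm tall, run between adjacent legs with their top edges flush with the underside of the top and their outer faces flush with the legs' outer faces.

B is a chair. The seat is a 481×383×38 mm slab with its top at z = 477 mm, on four 49×49 mm corner legs (flush with the seat edges, standing on z = 0). A flat backrest 33 mm thick, 355 mm tall, spans the full seat width and rises from the seat top along its +y edge, rear face flush with the rear of the seat.

C is a rectangular picture frame lying in the x–z plane (depth along y). The opening is 242 mm wide (x) by 552 mm tall (z), surrounded by a border 70 mm wide on all four sides. The frame is 27 mm deep and is made of two full-height vertical stiles with two horizontal rails fitted between them.

The chair is against the table's +x side, with their −y faces flush. The picture frame is on top of the table, centred.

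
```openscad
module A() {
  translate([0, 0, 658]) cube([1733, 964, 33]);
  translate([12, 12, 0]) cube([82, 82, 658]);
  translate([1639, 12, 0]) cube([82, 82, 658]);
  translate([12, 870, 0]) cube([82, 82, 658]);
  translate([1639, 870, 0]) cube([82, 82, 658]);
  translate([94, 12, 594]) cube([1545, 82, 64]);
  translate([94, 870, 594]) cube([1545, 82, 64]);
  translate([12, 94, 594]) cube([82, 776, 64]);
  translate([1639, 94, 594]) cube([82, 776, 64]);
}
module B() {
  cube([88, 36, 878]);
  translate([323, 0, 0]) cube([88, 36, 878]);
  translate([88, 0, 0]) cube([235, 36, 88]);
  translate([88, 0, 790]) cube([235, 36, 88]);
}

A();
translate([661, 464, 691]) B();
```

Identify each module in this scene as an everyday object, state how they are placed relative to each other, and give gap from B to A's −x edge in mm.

A is a table. B is a picture frame. The picture frame is on top of the table, centred. The gap from the picture frame to the table's −x edge is 661 mm.

The picture frame's min-x is at 661; the table's min-x is 0; gap = 661 mm.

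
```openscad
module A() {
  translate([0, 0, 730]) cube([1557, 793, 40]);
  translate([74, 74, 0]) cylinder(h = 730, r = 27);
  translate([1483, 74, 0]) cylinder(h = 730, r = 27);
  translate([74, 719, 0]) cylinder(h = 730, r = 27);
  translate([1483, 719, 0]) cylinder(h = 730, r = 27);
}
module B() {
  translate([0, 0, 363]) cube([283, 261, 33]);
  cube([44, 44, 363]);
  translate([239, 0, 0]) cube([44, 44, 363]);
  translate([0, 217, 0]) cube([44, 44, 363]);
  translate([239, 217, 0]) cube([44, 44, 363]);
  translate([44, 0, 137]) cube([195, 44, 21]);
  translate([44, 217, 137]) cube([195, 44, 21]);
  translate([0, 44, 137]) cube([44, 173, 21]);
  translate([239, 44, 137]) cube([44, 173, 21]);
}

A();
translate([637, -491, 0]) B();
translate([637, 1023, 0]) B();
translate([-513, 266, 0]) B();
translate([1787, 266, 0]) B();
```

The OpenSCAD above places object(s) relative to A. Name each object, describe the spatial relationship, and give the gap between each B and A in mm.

Each stool's nearest face is 230 mm from the table's bounding box.

A is a table. B is a stool. Four stools sit around the table at the −y, +y, −x, +x sides. The gap between each stool and the table is 230 mm.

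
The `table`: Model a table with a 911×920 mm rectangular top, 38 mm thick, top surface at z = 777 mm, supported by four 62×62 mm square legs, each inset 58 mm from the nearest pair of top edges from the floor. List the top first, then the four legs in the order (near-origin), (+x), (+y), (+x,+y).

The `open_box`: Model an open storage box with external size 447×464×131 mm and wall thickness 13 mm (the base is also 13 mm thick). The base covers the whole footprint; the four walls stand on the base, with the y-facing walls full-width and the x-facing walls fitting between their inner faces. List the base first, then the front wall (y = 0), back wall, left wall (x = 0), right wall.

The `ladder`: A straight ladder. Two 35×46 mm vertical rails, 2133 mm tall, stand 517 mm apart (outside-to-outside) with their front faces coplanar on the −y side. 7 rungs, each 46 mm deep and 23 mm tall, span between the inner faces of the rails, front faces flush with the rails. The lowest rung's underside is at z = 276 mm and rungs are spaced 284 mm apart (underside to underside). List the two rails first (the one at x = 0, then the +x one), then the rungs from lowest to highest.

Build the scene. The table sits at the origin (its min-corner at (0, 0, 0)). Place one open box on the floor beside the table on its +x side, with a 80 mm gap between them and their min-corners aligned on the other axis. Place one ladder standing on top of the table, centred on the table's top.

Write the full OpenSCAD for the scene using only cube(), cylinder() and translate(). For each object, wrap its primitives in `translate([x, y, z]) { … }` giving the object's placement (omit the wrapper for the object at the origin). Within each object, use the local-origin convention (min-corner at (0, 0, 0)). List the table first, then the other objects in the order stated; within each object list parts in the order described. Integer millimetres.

translate([0, 0, 739]) cube([911, 920, 38]);
translate([58, 58, 0]) cube([62, 62, 739]);
translate([791, 58, 0]) cube([62, 62, 739]);
translate([58, 800, 0]) cube([62, 62, 739]);
translate([791, 800, 0]) cube([62, 62, 739]);
translate([991, 0, 0]) {
  cube([447, 464, 13]);
  translate([0, 0, 13]) cube([447, 13, 118]);
  translate([0, 451, 13]) cube([447, 13, 118]);
  translate([0, 13, 13]) cube([13, 438, 118]);
  translate([434, 13, 13]) cube([13, 438, 118]);
}
translate([197, 437, 777]) {
  cube([35, 46, 2133]);
  translate([482, 0, 0]) cube([35, 46, 2133]);
  translate([35, 0, 276]) cube([447, 46, 23]);
  translate([35, 0, 560]) cube([447, 46, 23]);
  translate([35, 0, 844]) cube([447, 46, 23]);
  translate([35, 0, 1128]) cube([447, 46, 23]);
  translate([35, 0, 1412]) cube([447, 46, 23]);
  translate([35, 0, 1696]) cube([447, 46, 23]);
  translate([35, 0, 1980]) cube([447, 46, 23]);
}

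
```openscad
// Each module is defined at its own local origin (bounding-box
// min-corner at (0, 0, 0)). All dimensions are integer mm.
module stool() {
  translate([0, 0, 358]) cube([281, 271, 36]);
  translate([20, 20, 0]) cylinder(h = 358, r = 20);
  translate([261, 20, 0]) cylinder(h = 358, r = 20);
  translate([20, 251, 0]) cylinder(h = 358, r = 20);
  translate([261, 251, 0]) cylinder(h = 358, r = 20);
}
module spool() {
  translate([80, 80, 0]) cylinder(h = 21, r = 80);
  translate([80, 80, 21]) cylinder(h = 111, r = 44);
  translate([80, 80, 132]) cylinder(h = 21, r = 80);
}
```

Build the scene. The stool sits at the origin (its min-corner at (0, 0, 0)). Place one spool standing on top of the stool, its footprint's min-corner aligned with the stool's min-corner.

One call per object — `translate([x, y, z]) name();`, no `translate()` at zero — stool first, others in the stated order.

stool();
translate([0, 0, 394]) spool();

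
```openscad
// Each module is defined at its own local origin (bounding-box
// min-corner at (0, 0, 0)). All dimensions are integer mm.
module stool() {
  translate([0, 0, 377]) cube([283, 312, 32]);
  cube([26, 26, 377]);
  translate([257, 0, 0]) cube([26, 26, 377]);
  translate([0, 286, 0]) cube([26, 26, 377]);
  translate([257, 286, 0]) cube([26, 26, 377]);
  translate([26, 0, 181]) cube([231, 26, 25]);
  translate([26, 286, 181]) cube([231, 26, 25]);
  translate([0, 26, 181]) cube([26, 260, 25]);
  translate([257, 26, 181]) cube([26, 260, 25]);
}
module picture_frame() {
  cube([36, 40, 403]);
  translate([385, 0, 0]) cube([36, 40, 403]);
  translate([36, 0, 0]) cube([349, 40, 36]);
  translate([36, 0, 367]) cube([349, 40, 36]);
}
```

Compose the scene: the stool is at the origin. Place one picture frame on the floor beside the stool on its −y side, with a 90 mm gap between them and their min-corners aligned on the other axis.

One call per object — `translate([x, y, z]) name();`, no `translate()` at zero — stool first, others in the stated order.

stool();
translate([0, -130, 0]) picture_frame();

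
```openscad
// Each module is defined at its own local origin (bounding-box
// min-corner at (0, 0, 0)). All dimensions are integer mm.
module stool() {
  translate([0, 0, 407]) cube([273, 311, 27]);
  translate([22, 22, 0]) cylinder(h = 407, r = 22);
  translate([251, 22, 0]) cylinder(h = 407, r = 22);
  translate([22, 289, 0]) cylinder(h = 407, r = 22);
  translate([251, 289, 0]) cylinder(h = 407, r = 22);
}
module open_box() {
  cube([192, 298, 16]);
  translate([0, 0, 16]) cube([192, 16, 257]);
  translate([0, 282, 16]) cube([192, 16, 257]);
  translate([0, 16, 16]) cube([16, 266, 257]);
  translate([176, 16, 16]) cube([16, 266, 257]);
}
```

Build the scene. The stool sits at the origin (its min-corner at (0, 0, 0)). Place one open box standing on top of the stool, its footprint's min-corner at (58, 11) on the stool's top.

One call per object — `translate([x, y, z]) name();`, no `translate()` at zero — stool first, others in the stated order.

stool();
translate([58, 11, 434]) open_box();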